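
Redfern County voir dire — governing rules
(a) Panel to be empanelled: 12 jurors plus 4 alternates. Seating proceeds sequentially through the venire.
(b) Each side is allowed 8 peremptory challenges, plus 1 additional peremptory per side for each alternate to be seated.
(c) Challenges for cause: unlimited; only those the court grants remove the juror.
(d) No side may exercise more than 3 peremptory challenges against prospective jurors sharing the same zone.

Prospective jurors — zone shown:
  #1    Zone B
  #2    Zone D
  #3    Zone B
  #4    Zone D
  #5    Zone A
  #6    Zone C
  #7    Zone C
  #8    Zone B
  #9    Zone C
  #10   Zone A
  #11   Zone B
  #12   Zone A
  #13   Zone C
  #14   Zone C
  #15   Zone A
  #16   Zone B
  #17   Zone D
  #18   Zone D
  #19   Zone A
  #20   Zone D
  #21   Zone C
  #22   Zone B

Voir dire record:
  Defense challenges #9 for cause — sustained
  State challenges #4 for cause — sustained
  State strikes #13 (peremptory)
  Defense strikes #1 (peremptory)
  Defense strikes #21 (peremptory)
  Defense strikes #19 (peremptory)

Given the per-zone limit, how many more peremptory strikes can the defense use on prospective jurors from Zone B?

2

Defense peremptories so far: #1, #21, #19 — 3 of 12 used, 9 left overall.
Against Zone B: #1 — 1 used; per-zone cap 3 leaves 2.
Binding limit: min(9, 2) = 2.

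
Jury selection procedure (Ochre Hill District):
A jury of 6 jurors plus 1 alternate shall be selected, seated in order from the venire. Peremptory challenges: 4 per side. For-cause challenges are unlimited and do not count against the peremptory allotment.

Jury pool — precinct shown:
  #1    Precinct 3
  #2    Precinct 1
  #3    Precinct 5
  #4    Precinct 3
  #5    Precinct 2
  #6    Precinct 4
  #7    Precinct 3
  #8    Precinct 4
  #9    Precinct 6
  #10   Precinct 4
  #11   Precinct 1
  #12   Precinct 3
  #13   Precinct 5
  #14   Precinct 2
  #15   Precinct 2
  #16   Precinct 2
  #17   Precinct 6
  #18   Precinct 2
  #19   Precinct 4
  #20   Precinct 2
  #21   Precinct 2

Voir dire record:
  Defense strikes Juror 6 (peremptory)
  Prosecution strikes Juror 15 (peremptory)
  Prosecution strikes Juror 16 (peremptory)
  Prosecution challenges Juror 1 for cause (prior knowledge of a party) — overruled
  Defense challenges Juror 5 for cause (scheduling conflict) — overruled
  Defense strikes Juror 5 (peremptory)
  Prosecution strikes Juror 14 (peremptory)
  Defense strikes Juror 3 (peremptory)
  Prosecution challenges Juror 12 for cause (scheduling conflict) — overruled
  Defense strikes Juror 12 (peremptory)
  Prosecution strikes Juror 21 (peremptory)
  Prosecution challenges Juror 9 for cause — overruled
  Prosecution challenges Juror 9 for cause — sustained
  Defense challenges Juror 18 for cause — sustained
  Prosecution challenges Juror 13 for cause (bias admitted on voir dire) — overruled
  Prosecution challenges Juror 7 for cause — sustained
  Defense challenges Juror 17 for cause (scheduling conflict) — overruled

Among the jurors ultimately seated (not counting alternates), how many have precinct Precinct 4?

Removed: #3, #5, #6, #7, #9, #12, #14, #15, #16, #18, #21.
Seated jurors 1–6: #1, #2, #4, #8, #10, #11 (alternates #13 not counted).
Of those, in Precinct 4: #8, #10 → 2.

2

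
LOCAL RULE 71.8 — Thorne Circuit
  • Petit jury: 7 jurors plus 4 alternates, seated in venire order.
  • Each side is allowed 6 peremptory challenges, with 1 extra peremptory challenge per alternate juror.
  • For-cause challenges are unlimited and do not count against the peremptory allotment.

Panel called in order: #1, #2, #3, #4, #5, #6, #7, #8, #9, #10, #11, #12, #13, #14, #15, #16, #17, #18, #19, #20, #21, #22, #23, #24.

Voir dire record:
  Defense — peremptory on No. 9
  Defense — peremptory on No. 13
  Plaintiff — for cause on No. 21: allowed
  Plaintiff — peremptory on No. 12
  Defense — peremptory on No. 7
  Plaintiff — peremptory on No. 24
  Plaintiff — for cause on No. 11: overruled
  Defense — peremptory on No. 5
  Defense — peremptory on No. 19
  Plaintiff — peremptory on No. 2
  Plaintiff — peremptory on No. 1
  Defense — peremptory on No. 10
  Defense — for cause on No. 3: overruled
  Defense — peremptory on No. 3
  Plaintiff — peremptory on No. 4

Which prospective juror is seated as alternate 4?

Removed: #1, #2, #3, #4, #5, #7, #9, #10, #12, #13, #19, #21, #24. (#11 stays — for-cause denied.)
Filling seats in venire order through position 11: #6, #8, #11, #14, #15, #16, #17, #18, #20, #22, #23.
So alternate 4 is #23.

23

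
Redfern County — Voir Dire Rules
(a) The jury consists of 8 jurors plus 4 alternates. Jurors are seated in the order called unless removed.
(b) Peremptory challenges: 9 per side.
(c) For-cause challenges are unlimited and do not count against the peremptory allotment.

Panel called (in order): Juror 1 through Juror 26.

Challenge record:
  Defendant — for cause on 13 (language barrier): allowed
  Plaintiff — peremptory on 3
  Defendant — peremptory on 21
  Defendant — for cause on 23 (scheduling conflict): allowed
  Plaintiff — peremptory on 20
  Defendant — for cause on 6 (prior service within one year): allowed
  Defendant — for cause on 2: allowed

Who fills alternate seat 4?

16

Removed: #2, #3, #6, #13, #20, #21, #23.
Seating in order: seats 1–8 → #1, #4, #5, #7, #8, #9, #10, #11; alternates → #12, #14, #15, #16.
So alternate 4 is #16.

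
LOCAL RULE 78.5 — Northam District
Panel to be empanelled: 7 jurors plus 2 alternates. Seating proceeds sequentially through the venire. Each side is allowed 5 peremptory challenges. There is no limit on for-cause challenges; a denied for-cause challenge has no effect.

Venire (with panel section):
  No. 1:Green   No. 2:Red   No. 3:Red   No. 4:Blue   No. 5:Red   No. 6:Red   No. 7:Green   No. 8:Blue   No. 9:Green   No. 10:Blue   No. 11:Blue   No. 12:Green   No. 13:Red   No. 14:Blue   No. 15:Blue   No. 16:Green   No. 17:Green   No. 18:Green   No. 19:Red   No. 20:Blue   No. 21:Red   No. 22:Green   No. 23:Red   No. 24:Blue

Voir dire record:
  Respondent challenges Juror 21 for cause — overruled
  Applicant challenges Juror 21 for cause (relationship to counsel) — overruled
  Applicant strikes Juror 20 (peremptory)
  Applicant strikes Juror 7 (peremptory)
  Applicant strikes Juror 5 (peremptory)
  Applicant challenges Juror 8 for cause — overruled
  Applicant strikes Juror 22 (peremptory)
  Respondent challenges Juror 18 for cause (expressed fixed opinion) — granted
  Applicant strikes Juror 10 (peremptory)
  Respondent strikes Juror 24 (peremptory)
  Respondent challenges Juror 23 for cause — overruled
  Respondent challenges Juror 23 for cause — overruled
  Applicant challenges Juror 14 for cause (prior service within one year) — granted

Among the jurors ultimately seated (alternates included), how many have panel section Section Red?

3

Removed: #5, #7, #10, #14, #18, #20, #22, #24.
Seated (9 incl. alternates): #1, #2, #3, #4, #6, #8, #9, #11, #12.
Of those, in Section Red: #2, #3, #6 → 3.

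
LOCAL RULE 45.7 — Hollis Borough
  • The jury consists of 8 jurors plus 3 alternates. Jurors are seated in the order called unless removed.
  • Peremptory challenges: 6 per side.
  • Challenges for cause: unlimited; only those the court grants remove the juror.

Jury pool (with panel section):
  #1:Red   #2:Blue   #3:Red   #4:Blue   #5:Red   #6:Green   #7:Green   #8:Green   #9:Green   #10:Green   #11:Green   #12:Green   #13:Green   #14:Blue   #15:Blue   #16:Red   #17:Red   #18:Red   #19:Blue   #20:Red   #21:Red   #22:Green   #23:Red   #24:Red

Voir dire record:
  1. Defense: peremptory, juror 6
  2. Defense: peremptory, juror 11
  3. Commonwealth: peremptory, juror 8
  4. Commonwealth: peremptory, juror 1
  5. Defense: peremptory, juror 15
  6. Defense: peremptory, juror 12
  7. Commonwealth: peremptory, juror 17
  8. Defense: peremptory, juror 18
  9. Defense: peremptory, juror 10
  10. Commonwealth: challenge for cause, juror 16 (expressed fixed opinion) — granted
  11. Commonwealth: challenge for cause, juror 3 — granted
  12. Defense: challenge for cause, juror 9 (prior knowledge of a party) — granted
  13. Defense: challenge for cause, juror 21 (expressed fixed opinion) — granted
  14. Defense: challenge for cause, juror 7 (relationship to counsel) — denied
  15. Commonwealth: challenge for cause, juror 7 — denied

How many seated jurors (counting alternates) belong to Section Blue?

Removed: #1, #3, #6, #8, #9, #10, #11, #12, #15, #16, #17, #18, #21.
Seated (11 incl. alternates): #2, #4, #5, #7, #13, #14, #19, #20, #22, #23, #24.
Of those, in Section Blue: #2, #4, #14, #19 → 4.

4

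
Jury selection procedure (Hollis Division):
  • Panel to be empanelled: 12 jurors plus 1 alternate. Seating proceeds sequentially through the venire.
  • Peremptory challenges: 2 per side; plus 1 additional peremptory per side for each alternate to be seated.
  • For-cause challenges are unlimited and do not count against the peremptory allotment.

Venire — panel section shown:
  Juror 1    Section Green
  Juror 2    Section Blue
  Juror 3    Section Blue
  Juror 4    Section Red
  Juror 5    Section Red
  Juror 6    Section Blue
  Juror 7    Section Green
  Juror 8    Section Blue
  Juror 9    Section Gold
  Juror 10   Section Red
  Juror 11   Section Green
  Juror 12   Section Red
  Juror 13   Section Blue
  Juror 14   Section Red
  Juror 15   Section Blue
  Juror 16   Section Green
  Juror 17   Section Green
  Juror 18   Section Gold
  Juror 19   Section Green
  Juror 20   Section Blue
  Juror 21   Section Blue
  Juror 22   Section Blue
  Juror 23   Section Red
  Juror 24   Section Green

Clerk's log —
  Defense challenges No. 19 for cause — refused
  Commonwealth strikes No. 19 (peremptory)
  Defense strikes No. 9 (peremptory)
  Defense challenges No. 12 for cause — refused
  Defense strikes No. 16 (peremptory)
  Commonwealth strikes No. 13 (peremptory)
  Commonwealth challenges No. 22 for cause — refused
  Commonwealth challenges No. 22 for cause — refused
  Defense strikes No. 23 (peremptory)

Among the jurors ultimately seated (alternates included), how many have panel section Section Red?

5

Removed: #9, #13, #16, #19, #23.
Seated (13 incl. alternates): #1, #2, #3, #4, #5, #6, #7, #8, #10, #11, #12, #14, #15.
Of those, in Section Red: #4, #5, #10, #12, #14 → 5.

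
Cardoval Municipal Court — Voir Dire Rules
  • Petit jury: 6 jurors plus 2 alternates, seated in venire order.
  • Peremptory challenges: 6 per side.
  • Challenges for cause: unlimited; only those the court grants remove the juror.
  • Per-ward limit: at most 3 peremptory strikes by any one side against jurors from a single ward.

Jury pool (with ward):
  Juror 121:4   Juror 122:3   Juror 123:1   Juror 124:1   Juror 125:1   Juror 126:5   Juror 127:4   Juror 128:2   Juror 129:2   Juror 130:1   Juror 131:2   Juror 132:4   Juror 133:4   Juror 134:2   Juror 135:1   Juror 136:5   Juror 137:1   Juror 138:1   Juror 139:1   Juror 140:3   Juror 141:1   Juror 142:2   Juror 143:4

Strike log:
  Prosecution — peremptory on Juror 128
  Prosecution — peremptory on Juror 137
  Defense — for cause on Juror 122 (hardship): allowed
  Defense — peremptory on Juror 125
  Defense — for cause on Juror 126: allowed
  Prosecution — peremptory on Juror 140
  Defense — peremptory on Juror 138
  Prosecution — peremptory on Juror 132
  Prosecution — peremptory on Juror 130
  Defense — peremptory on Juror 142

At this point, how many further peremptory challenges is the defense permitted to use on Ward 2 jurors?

2

Defense peremptories so far: #125, #138, #142 — 3 of 6 used, 3 left overall.
Against Ward 2: #142 — 1 used; per-ward cap 3 leaves 2.
Binding limit: min(3, 2) = 2.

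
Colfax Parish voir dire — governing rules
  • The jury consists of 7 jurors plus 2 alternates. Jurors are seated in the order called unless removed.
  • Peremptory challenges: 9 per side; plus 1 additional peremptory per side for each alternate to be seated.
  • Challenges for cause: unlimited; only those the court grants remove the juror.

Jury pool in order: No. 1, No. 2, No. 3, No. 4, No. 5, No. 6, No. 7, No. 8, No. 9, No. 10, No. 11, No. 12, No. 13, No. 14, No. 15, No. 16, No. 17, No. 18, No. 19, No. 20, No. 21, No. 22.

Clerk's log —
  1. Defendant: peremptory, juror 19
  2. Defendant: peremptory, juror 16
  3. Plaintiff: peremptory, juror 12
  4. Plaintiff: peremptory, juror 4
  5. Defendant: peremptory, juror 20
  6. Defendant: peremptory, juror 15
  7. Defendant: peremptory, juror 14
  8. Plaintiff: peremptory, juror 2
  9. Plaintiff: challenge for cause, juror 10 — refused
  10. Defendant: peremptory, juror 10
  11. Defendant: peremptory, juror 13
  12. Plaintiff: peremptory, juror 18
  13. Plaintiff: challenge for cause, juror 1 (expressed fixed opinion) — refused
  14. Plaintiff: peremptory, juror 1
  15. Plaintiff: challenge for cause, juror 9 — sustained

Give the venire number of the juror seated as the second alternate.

22

Removed: #1, #2, #4, #9, #10, #12, #13, #14, #15, #16, #18, #19, #20.
Filling seats in venire order through position 9: #3, #5, #6, #7, #8, #11, #17, #21, #22.
So alternate 2 is #22.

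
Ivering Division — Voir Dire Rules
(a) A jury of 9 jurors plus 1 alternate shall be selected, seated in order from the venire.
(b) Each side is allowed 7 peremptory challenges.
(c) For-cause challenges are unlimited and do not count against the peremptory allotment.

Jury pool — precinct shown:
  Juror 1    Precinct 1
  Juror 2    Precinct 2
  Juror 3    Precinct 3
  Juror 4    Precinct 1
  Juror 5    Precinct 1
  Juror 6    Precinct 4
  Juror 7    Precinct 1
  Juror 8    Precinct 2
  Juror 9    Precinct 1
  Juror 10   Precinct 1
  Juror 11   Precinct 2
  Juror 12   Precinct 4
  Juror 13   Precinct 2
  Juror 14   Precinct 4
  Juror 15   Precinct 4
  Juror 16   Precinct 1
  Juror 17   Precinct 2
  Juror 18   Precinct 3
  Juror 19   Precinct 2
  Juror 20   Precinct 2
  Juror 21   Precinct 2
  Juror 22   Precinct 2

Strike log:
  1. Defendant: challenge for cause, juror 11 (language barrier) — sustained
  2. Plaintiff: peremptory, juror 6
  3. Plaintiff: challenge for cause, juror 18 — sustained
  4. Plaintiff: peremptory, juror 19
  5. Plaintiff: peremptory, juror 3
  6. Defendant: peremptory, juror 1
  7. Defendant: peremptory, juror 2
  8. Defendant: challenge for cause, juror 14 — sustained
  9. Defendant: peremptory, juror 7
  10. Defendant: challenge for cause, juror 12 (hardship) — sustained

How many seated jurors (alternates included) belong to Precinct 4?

1

Removed: #1, #2, #3, #6, #7, #11, #12, #14, #18, #19.
Seated (10 incl. alternates): #4, #5, #8, #9, #10, #13, #15, #16, #17, #20.
Of those, in Precinct 4: #15 → 1.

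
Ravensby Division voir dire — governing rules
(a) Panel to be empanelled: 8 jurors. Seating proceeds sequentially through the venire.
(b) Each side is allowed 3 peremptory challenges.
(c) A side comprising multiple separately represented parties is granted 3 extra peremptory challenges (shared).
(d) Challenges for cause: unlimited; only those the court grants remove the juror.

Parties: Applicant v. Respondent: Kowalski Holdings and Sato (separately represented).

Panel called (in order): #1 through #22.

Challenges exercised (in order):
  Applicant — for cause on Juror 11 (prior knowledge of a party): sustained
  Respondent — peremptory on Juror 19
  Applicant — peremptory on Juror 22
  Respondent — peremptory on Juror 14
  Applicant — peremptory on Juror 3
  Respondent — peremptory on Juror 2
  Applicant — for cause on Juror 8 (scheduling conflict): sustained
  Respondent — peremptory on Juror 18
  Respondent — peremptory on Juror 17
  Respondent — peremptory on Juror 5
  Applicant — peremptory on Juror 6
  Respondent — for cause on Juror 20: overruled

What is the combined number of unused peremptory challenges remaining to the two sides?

Applicant allotment: 3. Respondent allotment: 3 base + 3 multi-party = 6.
Applicant peremptories used: #22, #3, #6 — 3 (for-cause on #11, #8 don't count).
Respondent peremptories used: #19, #14, #2, #18, #17, #5 — 6 (the for-cause on #20 doesn't count).
Remaining: (3 − 3) + (6 − 6) = 0.

0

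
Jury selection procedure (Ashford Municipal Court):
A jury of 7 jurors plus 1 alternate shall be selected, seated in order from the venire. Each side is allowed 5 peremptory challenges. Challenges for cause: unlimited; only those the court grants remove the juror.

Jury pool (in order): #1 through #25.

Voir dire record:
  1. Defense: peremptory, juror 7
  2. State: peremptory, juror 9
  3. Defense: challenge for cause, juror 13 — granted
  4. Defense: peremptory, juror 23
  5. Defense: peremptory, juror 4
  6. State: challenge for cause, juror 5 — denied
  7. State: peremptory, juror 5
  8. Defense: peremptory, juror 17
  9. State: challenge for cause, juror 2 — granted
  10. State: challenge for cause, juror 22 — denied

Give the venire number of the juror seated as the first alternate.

Removed: #2, #4, #5, #7, #9, #13, #17, #23. (#22 stays — for-cause denied.)
Seating in order: seats 1–7 → #1, #3, #6, #8, #10, #11, #12; alternates → #14.
So alternate 1 is #14.

14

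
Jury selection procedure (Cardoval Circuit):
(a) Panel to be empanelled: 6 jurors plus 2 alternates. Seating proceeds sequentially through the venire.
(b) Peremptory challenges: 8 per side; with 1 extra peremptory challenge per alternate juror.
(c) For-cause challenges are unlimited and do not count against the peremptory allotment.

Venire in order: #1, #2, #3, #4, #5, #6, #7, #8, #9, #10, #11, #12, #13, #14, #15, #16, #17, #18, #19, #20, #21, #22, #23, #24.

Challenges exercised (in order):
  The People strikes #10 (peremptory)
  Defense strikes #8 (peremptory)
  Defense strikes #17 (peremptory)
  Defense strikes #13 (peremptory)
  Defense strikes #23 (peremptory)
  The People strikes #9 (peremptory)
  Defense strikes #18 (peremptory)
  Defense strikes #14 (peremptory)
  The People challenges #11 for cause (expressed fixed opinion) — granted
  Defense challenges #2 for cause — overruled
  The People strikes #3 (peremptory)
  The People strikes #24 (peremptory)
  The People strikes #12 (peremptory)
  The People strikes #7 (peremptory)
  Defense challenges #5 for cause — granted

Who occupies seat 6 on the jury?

Removed: #3, #5, #7, #8, #9, #10, #11, #12, #13, #14, #17, #18, #23, #24. (#2 stays — for-cause denied.)
Seating in order: seats 1–6 → #1, #2, #4, #6, #15, #16; alternates → #19, #20.
So seat 6 is #16.

16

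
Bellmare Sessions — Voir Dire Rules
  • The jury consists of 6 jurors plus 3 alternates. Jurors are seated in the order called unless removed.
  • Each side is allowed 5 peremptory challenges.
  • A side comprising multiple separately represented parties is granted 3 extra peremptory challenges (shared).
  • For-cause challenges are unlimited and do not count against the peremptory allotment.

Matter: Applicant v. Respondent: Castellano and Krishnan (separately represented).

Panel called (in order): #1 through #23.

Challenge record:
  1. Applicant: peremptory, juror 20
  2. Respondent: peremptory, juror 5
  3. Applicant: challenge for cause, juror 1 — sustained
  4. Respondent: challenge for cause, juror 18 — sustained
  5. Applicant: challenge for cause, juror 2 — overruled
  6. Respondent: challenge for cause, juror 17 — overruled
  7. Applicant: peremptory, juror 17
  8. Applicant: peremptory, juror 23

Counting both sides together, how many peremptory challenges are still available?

Applicant allotment: 5. Respondent allotment: 5 base + 3 multi-party = 8.
Applicant peremptories used: #20, #17, #23 — 3 (for-cause on #1, #2 don't count).
Respondent peremptories used: #5 — 1 (for-cause on #18, #17 don't count).
Remaining: (5 − 3) + (8 − 1) = 9.

9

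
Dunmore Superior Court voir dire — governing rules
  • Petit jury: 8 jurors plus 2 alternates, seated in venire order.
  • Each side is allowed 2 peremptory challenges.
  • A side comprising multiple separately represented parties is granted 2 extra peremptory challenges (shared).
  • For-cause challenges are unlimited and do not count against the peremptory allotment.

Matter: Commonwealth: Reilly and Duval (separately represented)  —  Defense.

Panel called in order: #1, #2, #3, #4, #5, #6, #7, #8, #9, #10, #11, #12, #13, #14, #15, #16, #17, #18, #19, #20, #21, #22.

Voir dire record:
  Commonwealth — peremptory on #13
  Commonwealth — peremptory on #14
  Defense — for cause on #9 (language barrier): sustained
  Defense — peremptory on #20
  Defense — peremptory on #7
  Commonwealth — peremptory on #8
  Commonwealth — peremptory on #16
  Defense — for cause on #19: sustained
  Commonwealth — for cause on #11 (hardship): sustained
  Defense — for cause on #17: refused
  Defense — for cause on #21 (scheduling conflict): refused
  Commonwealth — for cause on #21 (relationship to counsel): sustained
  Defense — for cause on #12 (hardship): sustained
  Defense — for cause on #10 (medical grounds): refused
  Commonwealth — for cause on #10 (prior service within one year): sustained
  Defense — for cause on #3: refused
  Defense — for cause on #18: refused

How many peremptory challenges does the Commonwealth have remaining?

0

Commonwealth allotment: 2 base + 2 multi-party = 4.
Commonwealth peremptories used: #13, #14, #8, #16 — 4 (for-cause on #11, #21, #10 don't count).
Remaining: 4 − 4 = 0.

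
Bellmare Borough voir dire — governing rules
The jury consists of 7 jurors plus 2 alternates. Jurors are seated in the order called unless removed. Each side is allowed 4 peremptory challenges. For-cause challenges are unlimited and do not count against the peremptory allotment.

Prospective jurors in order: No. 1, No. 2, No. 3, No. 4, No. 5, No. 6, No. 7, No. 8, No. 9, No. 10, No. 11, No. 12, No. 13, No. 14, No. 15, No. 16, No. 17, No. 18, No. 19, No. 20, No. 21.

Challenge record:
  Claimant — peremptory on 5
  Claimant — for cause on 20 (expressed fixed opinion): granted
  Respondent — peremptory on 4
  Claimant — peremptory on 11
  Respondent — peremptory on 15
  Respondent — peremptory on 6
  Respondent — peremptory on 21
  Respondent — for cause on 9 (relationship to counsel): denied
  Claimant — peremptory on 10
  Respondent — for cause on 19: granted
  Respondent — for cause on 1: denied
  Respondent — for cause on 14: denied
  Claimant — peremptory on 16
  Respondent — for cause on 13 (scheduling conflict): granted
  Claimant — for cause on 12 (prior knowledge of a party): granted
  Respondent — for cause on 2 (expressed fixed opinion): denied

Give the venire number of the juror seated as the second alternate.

18

Removed: #4, #5, #6, #10, #11, #12, #13, #15, #16, #19, #20, #21. (#1, #2, #9, #14 stay — for-cause denied.)
Seating in order: seats 1–7 → #1, #2, #3, #7, #8, #9, #14; alternates → #17, #18.
So alternate 2 is #18.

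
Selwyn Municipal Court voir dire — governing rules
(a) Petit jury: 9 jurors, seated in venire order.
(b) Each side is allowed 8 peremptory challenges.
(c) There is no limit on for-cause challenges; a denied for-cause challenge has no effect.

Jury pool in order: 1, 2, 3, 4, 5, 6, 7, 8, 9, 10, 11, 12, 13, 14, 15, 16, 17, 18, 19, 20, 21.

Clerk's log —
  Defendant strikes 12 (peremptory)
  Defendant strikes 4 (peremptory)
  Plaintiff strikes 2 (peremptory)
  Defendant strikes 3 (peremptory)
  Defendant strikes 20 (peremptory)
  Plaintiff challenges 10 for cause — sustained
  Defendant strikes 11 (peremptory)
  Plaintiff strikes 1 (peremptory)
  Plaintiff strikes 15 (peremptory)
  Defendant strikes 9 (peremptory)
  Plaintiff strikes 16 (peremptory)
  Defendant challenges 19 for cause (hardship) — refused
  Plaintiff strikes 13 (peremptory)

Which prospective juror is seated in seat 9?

21

Removed: #1, #2, #3, #4, #9, #10, #11, #12, #13, #15, #16, #20. (#19 stays — for-cause denied.)
Filling seats in venire order through position 9: #5, #6, #7, #8, #14, #17, #18, #19, #21.
So seat 9 is #21.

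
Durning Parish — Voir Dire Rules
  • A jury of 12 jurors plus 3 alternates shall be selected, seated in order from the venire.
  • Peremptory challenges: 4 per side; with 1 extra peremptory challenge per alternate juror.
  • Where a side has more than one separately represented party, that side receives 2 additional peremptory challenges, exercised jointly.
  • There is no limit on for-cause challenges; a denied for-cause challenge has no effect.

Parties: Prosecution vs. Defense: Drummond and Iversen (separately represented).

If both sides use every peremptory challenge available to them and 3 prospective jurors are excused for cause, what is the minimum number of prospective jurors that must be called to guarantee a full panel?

Seats to fill: 12 + 3 alternates = 15.
Peremptories — Prosecution: 4 + 1×3 = 7; Defense: 4 + 1×3 + 2 = 9; total 16.
For-cause removals: 3.
Minimum venire: 15 + 16 + 3 = 34.

34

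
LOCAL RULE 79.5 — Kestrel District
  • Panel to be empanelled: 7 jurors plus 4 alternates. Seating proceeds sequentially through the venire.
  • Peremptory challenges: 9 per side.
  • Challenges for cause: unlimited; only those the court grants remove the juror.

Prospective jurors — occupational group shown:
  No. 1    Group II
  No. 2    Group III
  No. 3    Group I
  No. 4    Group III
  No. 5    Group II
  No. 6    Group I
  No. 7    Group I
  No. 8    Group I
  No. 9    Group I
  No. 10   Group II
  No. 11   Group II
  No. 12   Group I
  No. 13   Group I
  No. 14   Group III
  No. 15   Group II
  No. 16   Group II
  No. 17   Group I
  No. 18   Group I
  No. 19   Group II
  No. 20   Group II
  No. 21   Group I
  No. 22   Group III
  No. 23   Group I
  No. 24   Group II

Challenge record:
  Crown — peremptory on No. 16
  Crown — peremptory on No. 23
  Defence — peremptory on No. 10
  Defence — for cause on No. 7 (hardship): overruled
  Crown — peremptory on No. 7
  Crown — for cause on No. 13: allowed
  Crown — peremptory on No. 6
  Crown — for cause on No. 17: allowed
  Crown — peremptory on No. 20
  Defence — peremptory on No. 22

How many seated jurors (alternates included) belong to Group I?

4

Removed: #6, #7, #10, #13, #16, #17, #20, #22, #23.
Seated (11 incl. alternates): #1, #2, #3, #4, #5, #8, #9, #11, #12, #14, #15.
Of those, in Group I: #3, #8, #9, #12 → 4.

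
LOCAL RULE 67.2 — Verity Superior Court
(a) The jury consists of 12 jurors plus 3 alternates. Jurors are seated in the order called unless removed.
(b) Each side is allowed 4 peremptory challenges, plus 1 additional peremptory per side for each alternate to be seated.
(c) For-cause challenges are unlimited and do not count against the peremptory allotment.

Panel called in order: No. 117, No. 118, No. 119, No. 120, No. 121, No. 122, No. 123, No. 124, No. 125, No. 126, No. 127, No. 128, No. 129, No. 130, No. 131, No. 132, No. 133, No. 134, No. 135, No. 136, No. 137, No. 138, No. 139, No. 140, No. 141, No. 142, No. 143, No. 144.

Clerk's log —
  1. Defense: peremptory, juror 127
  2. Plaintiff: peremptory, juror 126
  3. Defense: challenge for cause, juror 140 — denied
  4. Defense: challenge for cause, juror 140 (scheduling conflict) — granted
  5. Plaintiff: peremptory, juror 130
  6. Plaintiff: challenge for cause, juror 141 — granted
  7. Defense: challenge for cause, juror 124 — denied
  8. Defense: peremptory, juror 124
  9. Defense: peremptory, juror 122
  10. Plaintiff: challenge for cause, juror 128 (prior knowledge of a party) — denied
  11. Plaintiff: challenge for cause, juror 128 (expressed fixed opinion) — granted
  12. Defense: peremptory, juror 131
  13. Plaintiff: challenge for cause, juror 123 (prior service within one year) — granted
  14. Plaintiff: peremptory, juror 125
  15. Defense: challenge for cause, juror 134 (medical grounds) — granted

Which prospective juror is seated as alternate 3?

Removed: #122, #123, #124, #125, #126, #127, #128, #130, #131, #134, #140, #141.
Seating in order: seats 1–12 → #117, #118, #119, #120, #121, #129, #132, #133, #135, #136, #137, #138; alternates → #139, #142, #143.
So alternate 3 is #143.

143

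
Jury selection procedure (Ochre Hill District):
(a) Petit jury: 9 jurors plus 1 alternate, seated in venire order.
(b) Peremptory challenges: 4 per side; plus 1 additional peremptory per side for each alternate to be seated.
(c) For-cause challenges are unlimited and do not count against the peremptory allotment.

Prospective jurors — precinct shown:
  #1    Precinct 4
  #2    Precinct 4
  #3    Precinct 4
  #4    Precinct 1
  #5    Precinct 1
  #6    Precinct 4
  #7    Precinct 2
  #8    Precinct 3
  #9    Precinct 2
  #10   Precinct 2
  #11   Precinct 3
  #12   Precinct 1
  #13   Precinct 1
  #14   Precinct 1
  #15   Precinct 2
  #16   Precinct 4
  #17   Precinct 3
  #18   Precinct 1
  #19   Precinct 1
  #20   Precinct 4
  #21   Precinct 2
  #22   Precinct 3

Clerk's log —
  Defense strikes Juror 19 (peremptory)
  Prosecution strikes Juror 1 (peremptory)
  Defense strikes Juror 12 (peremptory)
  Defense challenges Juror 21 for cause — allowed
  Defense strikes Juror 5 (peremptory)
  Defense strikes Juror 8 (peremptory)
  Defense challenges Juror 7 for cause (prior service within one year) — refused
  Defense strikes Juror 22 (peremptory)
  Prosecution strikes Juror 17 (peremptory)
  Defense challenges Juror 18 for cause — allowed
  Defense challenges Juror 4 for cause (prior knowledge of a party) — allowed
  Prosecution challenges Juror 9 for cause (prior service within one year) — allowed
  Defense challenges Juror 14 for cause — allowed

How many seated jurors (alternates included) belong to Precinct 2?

3

Removed: #1, #4, #5, #8, #9, #12, #14, #17, #18, #19, #21, #22.
Seated (10 incl. alternates): #2, #3, #6, #7, #10, #11, #13, #15, #16, #20.
Of those, in Precinct 2: #7, #10, #15 → 3.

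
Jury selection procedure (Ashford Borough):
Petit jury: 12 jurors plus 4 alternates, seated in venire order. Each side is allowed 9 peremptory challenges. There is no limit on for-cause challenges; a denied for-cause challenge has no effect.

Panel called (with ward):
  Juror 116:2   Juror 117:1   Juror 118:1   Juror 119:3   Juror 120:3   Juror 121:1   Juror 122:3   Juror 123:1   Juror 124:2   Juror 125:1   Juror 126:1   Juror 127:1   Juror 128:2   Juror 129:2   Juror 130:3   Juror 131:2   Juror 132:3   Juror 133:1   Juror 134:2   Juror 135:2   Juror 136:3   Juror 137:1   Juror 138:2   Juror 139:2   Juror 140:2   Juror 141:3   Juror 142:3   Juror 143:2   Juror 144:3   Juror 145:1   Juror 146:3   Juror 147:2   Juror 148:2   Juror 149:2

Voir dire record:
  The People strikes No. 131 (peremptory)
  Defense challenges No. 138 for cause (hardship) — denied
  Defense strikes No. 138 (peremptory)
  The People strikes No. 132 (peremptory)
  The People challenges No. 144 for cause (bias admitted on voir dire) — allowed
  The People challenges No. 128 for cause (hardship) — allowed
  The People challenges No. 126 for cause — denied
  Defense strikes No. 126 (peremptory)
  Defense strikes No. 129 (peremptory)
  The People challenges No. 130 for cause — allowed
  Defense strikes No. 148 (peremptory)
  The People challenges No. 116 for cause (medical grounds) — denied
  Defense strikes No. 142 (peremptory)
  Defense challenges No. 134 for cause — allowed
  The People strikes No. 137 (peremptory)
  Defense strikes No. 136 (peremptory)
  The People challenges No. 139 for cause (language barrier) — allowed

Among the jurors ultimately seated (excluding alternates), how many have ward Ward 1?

Removed: #126, #128, #129, #130, #131, #132, #134, #136, #137, #138, #139, #142, #144, #148.
Seated jurors 1–12: #116, #117, #118, #119, #120, #121, #122, #123, #124, #125, #127, #133 (alternates #135, #140, #141, #143 not counted).
Of those, in Ward 1: #117, #118, #121, #123, #125, #127, #133 → 7.

7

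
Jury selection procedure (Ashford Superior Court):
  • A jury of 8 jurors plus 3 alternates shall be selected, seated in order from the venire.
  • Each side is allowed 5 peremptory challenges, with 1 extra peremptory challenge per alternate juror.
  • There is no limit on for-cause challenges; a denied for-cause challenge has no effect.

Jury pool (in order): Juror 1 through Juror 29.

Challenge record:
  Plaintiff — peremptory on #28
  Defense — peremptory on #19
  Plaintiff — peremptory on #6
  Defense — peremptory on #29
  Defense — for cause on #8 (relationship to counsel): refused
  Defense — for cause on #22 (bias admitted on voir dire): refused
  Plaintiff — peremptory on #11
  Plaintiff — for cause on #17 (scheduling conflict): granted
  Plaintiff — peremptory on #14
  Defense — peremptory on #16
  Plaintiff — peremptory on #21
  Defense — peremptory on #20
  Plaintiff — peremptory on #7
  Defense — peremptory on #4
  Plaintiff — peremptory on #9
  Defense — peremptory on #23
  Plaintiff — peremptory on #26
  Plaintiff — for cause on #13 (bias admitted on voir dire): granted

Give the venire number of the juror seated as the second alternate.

Removed: #4, #6, #7, #9, #11, #13, #14, #16, #17, #19, #20, #21, #23, #26, #28, #29. (#8, #22 stay — for-cause denied.)
Seating in order: seats 1–8 → #1, #2, #3, #5, #8, #10, #12, #15; alternates → #18, #22, #24.
So alternate 2 is #22.

22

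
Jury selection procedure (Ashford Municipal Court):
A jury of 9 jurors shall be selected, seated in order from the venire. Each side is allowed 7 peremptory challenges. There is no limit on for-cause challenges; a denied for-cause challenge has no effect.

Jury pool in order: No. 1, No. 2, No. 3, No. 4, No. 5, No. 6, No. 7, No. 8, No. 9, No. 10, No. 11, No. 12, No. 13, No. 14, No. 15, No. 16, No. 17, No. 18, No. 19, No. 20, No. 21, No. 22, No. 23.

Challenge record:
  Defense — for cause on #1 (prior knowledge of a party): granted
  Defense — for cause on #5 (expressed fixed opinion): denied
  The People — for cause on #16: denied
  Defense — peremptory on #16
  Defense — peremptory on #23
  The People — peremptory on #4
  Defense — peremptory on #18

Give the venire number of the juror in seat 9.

11

Removed: #1, #4, #16, #18, #23. (#5 stays — for-cause denied.)
Filling seats in venire order through position 9: #2, #3, #5, #6, #7, #8, #9, #10, #11.
So seat 9 is #11.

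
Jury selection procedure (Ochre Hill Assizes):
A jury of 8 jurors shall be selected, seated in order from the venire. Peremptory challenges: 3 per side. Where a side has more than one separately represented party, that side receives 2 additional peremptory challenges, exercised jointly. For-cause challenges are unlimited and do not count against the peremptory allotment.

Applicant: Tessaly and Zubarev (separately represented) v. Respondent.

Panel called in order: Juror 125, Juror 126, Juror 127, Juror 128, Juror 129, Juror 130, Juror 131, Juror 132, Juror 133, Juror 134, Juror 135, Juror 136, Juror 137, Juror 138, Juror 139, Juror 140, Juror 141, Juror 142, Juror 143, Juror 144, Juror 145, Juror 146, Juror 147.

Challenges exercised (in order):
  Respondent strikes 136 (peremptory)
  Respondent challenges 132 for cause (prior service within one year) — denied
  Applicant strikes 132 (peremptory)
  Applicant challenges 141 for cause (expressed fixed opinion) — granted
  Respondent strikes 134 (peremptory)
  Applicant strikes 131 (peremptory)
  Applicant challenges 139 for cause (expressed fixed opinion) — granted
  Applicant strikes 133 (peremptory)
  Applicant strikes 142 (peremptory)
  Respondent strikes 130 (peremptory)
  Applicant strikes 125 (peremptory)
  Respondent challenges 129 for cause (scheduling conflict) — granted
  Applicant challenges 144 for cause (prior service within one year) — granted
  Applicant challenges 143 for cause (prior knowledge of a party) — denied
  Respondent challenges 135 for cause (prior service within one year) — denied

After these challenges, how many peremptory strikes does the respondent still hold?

0

Respondent allotment: 3.
Respondent peremptories used: #136, #134, #130 — 3 (for-cause on #132, #129, #135 don't count).
Remaining: 3 − 3 = 0.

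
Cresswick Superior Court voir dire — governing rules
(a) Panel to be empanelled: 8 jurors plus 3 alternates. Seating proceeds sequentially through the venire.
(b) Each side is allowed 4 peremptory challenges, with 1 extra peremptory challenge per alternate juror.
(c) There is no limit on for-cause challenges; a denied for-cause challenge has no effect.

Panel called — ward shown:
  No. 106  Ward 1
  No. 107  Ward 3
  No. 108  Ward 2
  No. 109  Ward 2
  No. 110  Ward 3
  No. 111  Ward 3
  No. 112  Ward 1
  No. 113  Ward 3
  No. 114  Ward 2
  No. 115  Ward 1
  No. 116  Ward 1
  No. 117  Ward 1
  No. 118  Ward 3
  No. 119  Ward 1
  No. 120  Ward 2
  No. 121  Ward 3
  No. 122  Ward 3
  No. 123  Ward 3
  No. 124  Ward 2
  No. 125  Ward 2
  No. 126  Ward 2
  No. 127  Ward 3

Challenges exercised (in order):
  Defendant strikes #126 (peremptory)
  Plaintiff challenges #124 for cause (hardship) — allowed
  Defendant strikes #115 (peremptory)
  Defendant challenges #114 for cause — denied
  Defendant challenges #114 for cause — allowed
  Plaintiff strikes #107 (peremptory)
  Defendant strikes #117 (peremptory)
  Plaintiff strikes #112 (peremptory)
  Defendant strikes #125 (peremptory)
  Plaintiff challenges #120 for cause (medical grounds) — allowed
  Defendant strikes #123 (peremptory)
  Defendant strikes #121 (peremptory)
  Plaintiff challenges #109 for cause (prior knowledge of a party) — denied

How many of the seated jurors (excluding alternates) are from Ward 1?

Removed: #107, #112, #114, #115, #117, #120, #121, #123, #124, #125, #126.
Seated jurors 1–8: #106, #108, #109, #110, #111, #113, #116, #118 (alternates #119, #122, #127 not counted).
Of those, in Ward 1: #106, #116 → 2.

2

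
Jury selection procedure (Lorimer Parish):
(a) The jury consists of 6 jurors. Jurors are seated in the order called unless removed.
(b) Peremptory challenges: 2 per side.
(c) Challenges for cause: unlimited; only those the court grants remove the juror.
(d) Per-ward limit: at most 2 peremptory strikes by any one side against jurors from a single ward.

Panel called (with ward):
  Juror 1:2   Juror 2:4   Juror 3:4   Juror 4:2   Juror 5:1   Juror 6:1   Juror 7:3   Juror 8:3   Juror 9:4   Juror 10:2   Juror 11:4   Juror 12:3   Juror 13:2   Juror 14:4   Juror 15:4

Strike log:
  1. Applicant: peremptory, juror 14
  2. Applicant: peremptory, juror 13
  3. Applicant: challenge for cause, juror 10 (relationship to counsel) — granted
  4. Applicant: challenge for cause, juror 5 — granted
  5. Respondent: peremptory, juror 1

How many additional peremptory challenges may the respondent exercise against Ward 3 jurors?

1

Respondent peremptories so far: #1 — 1 of 2 used, 1 left overall.
Against Ward 3: none yet — per-ward cap 2 leaves 2.
Binding limit: min(1, 2) = 1.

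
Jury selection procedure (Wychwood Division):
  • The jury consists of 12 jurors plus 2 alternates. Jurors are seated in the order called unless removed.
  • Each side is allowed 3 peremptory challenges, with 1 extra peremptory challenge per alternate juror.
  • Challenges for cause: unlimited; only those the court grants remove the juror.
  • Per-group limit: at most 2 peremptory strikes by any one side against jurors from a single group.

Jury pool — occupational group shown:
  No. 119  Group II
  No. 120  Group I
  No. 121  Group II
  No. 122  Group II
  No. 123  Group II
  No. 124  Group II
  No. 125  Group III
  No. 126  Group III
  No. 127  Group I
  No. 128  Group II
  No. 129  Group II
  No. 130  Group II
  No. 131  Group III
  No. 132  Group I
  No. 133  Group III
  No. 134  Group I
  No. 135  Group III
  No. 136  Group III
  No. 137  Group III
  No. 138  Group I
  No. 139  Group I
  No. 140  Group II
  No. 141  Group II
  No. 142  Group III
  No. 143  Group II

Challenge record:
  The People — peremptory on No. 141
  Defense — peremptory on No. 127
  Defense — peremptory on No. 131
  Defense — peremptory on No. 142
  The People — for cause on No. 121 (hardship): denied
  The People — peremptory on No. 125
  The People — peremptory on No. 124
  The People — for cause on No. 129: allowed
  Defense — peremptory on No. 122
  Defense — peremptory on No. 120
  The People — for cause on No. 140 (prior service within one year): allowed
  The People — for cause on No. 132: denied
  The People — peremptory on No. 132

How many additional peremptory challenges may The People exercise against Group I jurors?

1

The People peremptories so far: #141, #125, #124, #132 — 4 of 5 used, 1 left overall.
Against Group I: #132 — 1 used; per-group cap 2 leaves 1.
Binding limit: min(1, 1) = 1.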